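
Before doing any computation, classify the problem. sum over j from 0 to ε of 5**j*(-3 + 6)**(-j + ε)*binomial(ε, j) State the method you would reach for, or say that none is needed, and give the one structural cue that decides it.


Diagnosis: the binomial theorem — binomial(ε, j) weighting matched powers of 5 and (-3 + 6) is the expanded form of (5 + (-3 + 6))^ε — fold it back up.


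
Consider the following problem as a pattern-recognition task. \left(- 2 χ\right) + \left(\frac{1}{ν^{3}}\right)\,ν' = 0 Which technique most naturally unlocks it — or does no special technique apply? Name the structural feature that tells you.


Verdict: separation of variables — all dependence on the two variables factors apart, the defining separable shape. An exactness check succeeds on this form as well — separation and the potential function arrive at the same answer, separation more directly.


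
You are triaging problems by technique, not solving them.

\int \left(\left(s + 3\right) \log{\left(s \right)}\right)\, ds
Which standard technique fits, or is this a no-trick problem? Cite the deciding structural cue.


Diagnosis: integration by parts — \log{\left(s \right)} is the classic u in parts — its derivative is a plain reciprocal while s + 3 absorbs the dv role.


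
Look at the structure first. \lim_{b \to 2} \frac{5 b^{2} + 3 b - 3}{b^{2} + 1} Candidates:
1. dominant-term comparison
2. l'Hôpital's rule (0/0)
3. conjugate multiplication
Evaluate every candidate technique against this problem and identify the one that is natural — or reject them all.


Technique: no special technique — the expression is continuous at 2 — substitute and evaluate; no indeterminate form appears.
- dominant-term comparison: leading-power comparison does not apply to this form.
- l'Hôpital's rule (0/0) — evaluation at the point is determinate, so the rule has nothing to repair.
- conjugate multiplication: rationalization has no target — no divergent radical difference appears.


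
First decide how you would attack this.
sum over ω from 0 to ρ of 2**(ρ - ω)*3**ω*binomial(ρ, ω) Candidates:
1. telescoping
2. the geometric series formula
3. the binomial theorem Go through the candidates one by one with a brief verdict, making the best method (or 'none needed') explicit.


Method: the binomial theorem — binomial coefficients against complementary powers of 3 and 2: recognize the binomial expansion and resum.
- telescoping: computed from the summand as displayed, the partial sums build up without the pairwise collapse telescoping exploits.
- the geometric series formula: dividing successive terms gives an index-dependent quantity, not a constant.
- the binomial theorem: applies; the problem has the shape this method handles.


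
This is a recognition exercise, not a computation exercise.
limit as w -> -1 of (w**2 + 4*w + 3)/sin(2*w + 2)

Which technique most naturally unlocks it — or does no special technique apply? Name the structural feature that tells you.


Best approach: l'Hôpital's rule (0/0) — the 0/0 form at -1 is the signature situation for l'Hôpital's rule. A local series expansion at the point resolves it as well; the rule is the packaged version of that step.


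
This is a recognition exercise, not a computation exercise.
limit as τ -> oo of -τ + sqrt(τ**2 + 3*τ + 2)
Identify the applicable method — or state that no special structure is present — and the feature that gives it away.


Best approach: conjugate multiplication — two divergent pieces with a minus sign between them and a radical in the mix: rationalize sqrt(τ**2 + 3*τ + 2) - τ before any limit law applies.


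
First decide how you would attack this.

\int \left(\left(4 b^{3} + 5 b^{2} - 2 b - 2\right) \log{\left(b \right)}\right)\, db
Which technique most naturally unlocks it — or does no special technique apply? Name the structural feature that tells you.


Verdict: integration by parts — choose u = \log{\left(b \right)}: one derivative turns the logarithm algebraic, and the remaining factor 4 b^{3} + 5 b^{2} - 2 b - 2 integrates term by term under the power rule.


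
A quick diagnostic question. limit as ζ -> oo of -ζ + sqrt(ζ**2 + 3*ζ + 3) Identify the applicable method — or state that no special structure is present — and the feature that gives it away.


Technique: conjugate multiplication — the difference sqrt(ζ**2 + 3*ζ + 3) - ζ is an ∞ − ∞ stalemate; its conjugate partner breaks the tie.


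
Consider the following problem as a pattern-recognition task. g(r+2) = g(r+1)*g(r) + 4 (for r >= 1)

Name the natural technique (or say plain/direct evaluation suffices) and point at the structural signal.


Diagnosis: no special technique — each new value is a nonlinear function of earlier ones — scaling arguments and superposition both fail.


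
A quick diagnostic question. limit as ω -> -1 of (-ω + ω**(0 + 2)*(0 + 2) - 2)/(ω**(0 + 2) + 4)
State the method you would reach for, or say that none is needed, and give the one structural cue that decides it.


Method: no special technique — no vanishing denominator and no indeterminate clash at the point — evaluation is immediate.


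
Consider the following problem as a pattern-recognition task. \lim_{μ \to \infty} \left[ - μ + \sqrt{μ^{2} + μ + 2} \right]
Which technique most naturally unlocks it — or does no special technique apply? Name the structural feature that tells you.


Diagnosis: conjugate multiplication — \sqrt{μ^{2} + μ + 2} and μ both blow up, but their difference is tame once the conjugate rationalizes it.


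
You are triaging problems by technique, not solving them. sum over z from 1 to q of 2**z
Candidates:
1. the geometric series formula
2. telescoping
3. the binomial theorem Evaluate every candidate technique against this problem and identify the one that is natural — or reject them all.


Diagnosis: the geometric series formula — each term is 2 times the previous one, so the geometric-series formula applies directly.
- the geometric series formula: applies; the problem has the shape this method handles.
- telescoping: writing out consecutive terms as given produces no pairwise cancellation.
- the binomial theorem — no binomial coefficients pair with matched powers.


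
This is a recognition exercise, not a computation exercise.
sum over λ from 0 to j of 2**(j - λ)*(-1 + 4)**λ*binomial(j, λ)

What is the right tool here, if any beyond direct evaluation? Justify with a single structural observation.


Diagnosis: the binomial theorem — the binomial coefficients weight matched powers of (-1 + 4) and 2, which is exactly the expansion of a binomial power.


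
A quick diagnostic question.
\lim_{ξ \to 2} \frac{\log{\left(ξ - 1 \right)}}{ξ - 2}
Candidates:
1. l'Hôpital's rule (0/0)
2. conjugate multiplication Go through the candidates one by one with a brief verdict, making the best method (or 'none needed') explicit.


Verdict: l'Hôpital's rule (0/0) — plug in 2: top and bottom both hit zero, so differentiate each and retry. The standard small-argument limits would also carry it; the rule is the systematic route.
- l'Hôpital's rule (0/0) — yes, a natural case for it.
- conjugate multiplication: there is no infinity-minus-infinity radical difference to rationalize.


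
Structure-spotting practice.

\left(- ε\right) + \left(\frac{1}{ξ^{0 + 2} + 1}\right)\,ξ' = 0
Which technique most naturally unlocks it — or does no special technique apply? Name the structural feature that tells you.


Diagnosis: separation of variables — one side of the product carries the independent variable, the other the unknown — the textbook separation shape. An exactness check succeeds on this form as well — separation and the potential function arrive at the same answer, separation more directly.


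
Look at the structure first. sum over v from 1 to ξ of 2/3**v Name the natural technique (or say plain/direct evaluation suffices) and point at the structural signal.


Technique: the geometric series formula — consecutive terms stand in a fixed index-free ratio — the geometric sum formula closes it.


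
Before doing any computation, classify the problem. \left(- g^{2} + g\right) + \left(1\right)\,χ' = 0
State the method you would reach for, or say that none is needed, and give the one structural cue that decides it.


Best approach: no special technique — solved for the derivative, χ never appears on the right — this is a direct integration in g, not a differential-equations problem at heart.


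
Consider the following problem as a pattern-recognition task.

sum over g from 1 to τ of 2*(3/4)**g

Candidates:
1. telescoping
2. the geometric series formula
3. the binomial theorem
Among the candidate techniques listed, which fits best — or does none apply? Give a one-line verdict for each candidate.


Verdict: the geometric series formula — term-over-term division gives 3/4 every time — index-free ratio, geometric sum formula applies.
- telescoping: in the displayed form, no term reappears at a neighboring index to cancel against.
- the geometric series formula — applicable, and directly so.
- the binomial theorem — no binomial coefficients pair up with complementary powers here.


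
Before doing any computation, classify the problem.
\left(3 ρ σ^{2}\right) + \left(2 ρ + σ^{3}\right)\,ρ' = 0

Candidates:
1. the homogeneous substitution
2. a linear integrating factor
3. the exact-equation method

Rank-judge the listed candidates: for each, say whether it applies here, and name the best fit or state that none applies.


Diagnosis: the exact-equation method — equality of cross partials is the green light — assemble the potential function term by term.
- the homogeneous substitution — the slope does not depend on the ratio of the variables alone.
- a linear integrating factor — a nonlinear term in the unknown puts this outside the integrating-factor template.
- the exact-equation method: yes — fits the structure here.


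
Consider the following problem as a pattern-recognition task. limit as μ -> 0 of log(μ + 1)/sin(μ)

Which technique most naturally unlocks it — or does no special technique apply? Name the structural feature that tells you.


Verdict: l'Hôpital's rule (0/0) — plug in 0: top and bottom both hit zero, so differentiate each and retry. A first-order expansion at the point is an equally standard path; the rule packages it.


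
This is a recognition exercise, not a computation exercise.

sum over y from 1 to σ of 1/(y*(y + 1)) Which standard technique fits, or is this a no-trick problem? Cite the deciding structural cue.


Verdict: telescoping — 1/(y*(y + 1)) is a collapsed telescope: expand it into simple fractions to see the cancellation.


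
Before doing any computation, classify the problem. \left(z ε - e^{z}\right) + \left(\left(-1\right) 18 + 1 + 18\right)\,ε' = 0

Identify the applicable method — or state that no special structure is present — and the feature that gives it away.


Verdict: a linear integrating factor — linear in the unknown with genuine forcing: multiply through by the exponential of the integrated coefficient and the left side closes into one derivative.


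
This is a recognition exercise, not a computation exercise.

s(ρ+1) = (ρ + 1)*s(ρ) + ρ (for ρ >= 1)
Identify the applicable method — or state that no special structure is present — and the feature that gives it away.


Diagnosis: a summation factor — it is first-order linear but the coefficient ρ + 1 depends on the index, so multiply through by a summation factor to telescope it.


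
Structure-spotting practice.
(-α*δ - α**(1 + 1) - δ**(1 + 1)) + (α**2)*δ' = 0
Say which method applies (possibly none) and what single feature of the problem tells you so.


Verdict: the homogeneous substitution — the slope's numerator and denominator have matching total degree, so it depends only on δ/α and the ratio substitution collapses it.


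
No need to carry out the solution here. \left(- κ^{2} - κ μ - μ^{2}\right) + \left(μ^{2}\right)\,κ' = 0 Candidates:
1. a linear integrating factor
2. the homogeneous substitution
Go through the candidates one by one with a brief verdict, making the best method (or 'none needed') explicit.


Method: the homogeneous substitution — scaling μ and κ together leaves the slope fixed — it depends only on κ/μ, so substitute the ratio.
- a linear integrating factor: the unknown enters nonlinearly (through a power, a denominator, or a transcendental function), which the linear integrating-factor recipe cannot absorb as-is — any repair would come from a preliminary substitution, not the factor.
- the homogeneous substitution — yes, a natural case for it.


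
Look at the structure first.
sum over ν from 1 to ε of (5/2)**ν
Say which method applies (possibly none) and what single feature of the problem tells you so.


Best approach: the geometric series formula — consecutive terms stand in a fixed index-free ratio — the geometric sum formula closes it.


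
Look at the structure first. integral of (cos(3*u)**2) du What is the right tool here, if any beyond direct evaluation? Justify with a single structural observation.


Technique: a trigonometric identity — apply power reduction to cos(3*u)**2; each application halves the trigonometric degree.


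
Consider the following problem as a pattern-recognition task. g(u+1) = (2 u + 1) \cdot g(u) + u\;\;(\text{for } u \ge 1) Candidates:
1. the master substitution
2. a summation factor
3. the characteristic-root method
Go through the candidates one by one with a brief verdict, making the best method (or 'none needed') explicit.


Method: a summation factor — first-order linear but the coefficient 2 u + 1 moves with the index — divide by the cumulative product and telescope.
- the master substitution — the recursion steps by a constant offset, so exponential reindexing is pointless.
- a summation factor — applies; the problem has the shape this method handles.
- the characteristic-root method — the coefficients change with the index, which the root method cannot absorb.


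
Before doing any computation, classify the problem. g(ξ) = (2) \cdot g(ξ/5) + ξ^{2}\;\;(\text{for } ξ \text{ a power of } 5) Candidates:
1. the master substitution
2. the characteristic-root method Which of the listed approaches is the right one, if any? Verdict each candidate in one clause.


Best approach: the master substitution — the argument contracts 5-fold per step: reindex ξ exponentially and solve the linear recurrence in the new index.
- the master substitution: a fit — the right tool for this form.
- the characteristic-root method: a divided-index call is not the fixed-shift linear shape that characteristic roots solve.


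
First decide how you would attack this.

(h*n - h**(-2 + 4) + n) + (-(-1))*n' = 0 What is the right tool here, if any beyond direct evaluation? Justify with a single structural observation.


Method: a linear integrating factor — linear in the unknown with genuine forcing: multiply through by the exponential of the integrated coefficient and the left side closes into one derivative.


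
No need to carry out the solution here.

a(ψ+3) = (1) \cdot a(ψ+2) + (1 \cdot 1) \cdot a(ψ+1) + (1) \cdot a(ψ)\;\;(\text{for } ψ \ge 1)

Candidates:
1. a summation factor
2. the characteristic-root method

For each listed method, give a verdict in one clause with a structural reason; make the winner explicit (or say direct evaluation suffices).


Diagnosis: the characteristic-root method — try a geometric ansatz r^ψ: constant coefficients turn the recurrence into one polynomial equation in r.
- a summation factor: a summation factor telescopes one-step recursions; this one carries higher-order memory.
- the characteristic-root method: yes — fits the structure here.


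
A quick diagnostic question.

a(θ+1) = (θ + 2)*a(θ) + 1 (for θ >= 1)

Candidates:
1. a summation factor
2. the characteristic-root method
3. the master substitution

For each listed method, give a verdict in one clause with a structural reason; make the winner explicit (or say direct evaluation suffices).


Verdict: a summation factor — rescale the sequence by the product of the weights θ + 2 so far — the recurrence collapses to a plain running sum.
- a summation factor: applicable, and directly so.
- the characteristic-root method — an index-dependent weight blocks the pure exponential ansatz.
- the master substitution — with no divided-index recursive call, reindexing by powers of a base buys nothing.


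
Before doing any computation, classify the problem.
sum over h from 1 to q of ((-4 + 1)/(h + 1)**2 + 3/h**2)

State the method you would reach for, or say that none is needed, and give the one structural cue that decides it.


Best approach: telescoping — the summand is 3/h**2 minus the same expression shifted by one, so consecutive terms cancel in pairs.


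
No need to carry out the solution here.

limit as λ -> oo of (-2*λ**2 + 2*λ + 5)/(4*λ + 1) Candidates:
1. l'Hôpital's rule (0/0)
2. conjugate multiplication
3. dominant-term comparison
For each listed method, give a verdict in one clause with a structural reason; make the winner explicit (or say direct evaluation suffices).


Method: dominant-term comparison — divide through by the highest power of λ; every lower-order term dies and the dominant terms decide the limit.
- l'Hôpital's rule (0/0) — as a single quotient the expression runs to ∞/∞ at the limit point — an at-infinity form of the rule would apply, though the leading-growth comparison is the direct reading.
- conjugate multiplication — the conjugate move applies to radical differences, which this is not.
- dominant-term comparison: yes — fits the structure here.


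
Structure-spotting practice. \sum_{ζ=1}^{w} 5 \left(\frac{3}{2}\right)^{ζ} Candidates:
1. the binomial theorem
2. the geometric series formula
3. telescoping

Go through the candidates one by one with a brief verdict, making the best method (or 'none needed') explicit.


Diagnosis: the geometric series formula — each term is \frac{3}{2} times the previous one, so the geometric-series formula applies directly.
- the binomial theorem — no binomial coefficients pair up with complementary powers here.
- the geometric series formula — applies; the problem has the shape this method handles.
- telescoping — the summand is not presented as a shifted difference — a telescoping rewrite may exist, but the displayed structure does not offer one.


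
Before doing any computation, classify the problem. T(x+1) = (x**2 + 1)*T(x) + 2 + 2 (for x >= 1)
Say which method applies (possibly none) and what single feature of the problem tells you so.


Verdict: a summation factor — one step of memory with a weight x**2 + 1 that changes as the index grows — the summation-factor construction is built for this.


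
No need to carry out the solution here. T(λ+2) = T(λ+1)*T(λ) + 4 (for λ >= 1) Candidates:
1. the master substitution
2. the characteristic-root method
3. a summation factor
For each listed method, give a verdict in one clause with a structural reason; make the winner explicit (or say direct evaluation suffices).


Diagnosis: no special technique — the update rule curves (it is not linear in the unknown sequence), so no superposition-based closed form attaches — iterate or study it directly.
- the master substitution — no fixed divisor shrinks the index between calls.
- the characteristic-root method — nonlinearity rules out exponential-mode superposition from the start.
- a summation factor — no summation factor applies — the rule is not linear in the sequence values.


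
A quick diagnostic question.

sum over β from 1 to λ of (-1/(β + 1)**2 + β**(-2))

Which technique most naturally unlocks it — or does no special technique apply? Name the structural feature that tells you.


Diagnosis: telescoping — the summand is β**(-2) minus the same expression shifted by one, so consecutive terms cancel in pairs.


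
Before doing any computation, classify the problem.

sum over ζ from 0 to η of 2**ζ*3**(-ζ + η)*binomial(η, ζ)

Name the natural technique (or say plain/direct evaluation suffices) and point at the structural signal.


Diagnosis: the binomial theorem — terms weighting binomial(η, ζ) against matched powers of 2 and 3 reassemble into (2 + 3)^η by the binomial theorem.


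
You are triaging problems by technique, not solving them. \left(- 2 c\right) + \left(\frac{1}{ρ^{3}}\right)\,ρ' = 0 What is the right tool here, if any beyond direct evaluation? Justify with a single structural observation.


Method: separation of variables — all dependence on the two variables factors apart, the defining separable shape. An exactness check succeeds on this form as well — separation and the potential function arrive at the same answer, separation more directly.


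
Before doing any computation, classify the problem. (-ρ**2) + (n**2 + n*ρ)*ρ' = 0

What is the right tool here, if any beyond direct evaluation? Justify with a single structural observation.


Technique: the homogeneous substitution — the slope's numerator and denominator have matching total degree, so it depends only on ρ/n and the ratio substitution collapses it. With the right rearrangement (exchanging the roles of the variables where needed), this also fits a Bernoulli template; the homogeneous substitution reads the structure directly.


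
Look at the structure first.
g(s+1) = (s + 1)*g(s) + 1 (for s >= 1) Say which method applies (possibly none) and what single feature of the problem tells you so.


Technique: a summation factor — an index-dependent multiplier s + 1 rules out characteristic roots; a summation factor converts it to a pure difference.


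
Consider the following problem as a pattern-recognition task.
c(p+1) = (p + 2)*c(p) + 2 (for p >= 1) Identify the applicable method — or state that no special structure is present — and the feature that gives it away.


Technique: a summation factor — because the multiplier p + 2 is index-dependent, divide through by its running product and sum the resulting differences.


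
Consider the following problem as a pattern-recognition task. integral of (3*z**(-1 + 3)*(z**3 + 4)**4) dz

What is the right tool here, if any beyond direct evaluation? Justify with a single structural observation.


Method: u-substitution — structure check: outer function, inner expression z**3 + 4, inner derivative as a factor — the classic u = z**3 + 4 pattern. One could also expand and integrate term by term; the substitution is strictly more direct.


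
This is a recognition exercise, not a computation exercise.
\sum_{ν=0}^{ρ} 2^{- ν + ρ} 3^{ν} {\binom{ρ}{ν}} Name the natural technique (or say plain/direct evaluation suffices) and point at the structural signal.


Best approach: the binomial theorem — binomial coefficients against complementary powers of 3 and 2: recognize the binomial expansion and resum.


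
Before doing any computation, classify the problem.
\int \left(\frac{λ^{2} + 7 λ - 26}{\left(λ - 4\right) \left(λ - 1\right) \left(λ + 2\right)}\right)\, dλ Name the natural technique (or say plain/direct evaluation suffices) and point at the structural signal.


Technique: partial fractions — the bottom factors while the top stays lower-degree — split into simple fractions and integrate piece by piece.


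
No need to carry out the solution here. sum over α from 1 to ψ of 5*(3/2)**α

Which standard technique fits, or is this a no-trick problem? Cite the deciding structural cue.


Method: the geometric series formula — each summand is the previous one scaled by 3/2; that constant multiplier is itself the geometric structure.


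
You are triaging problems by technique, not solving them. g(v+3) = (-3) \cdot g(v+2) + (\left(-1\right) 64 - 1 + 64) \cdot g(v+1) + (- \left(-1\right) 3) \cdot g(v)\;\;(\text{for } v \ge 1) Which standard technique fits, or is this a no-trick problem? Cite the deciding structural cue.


Method: the characteristic-root method — no index-dependence in the weights and nothing inhomogeneous: classic characteristic-equation setup.


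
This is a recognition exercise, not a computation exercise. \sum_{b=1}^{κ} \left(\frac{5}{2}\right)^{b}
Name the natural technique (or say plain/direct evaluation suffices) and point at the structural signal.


Diagnosis: the geometric series formula — check a ratio of consecutive terms: it is \frac{5}{2}, independent of the index, so the geometric formula closes the sum.


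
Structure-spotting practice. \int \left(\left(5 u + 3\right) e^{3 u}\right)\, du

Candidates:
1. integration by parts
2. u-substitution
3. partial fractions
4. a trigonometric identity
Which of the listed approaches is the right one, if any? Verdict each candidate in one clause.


Diagnosis: integration by parts — 5 u + 3 dies after finitely many derivatives while e^{3 u} cycles under integration — the tabular/parts setup.
- integration by parts — applicable, and directly so.
- u-substitution — no subexpression of the integrand pairs with its own derivative as a factor — individual terms may offer their own substitutions, but any change of variable covering the whole integral would have to be constructed from outside the expression.
- partial fractions: there is no rational-function structure to decompose.
- a trigonometric identity — no sine or cosine appears, so there is nothing for a trigonometric identity to act on.


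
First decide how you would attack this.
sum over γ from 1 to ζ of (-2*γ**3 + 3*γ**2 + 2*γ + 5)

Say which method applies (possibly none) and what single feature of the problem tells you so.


Best approach: no special technique — nothing telescopes and nothing is geometric; polynomial terms in γ sum term by term.


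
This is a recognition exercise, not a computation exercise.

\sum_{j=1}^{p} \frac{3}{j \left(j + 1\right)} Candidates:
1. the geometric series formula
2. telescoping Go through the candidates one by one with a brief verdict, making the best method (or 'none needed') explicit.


Method: telescoping — \frac{3}{j \left(j + 1\right)} is a collapsed telescope: expand it into simple fractions to see the cancellation.
- the geometric series formula — dividing successive terms gives an index-dependent quantity, not a constant.
- telescoping: yes, a natural case for it.


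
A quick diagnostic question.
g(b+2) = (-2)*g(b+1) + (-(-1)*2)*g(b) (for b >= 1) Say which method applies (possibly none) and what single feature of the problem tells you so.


Verdict: the characteristic-root method — try a geometric ansatz r^b: constant coefficients turn the recurrence into one polynomial equation in r.


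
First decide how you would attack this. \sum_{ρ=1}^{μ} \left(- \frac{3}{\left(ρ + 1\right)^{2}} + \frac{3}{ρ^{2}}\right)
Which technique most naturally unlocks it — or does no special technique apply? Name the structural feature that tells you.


Verdict: telescoping — write out three consecutive terms and watch the interior cancel: the advanced copy one term subtracts reappears as the very next term's leading piece, pair after pair.


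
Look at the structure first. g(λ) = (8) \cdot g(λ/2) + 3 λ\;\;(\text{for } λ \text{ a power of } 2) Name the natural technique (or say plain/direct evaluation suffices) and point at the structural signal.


Technique: the master substitution — treat m = log base 2 of λ as the new clock: one recursion step advances m by one while λ scales by 2.


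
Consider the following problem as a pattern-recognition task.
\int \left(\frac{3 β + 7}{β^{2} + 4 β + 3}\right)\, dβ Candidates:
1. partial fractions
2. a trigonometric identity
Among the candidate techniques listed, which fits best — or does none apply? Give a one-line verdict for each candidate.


Method: partial fractions — rational integrand, reducible denominator β^{2} + 4 β + 3: decompose first, integrate second.
- partial fractions — yes — fits the structure here.
- a trigonometric identity: no sine or cosine appears, so there is nothing for a trigonometric identity to act on.


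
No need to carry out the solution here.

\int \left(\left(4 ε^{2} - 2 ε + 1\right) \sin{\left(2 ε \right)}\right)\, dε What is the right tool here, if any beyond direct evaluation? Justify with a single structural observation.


Verdict: integration by parts — differentiate 4 ε^{2} - 2 ε + 1, integrate \sin{\left(2 ε \right)}: each pass lowers the polynomial degree, so parts terminates.


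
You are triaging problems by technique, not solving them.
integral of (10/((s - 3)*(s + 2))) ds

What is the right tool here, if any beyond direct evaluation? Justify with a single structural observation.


Diagnosis: partial fractions — a proper rational integrand whose denominator splits into simpler factors — decompose into partial fractions first.


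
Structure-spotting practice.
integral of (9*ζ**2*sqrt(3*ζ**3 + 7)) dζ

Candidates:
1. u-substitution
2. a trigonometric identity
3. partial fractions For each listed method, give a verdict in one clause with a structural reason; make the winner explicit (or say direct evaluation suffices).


Method: u-substitution — viewed as a product, the integrand is a composition evaluated at 3*ζ**3 + 7 times (a constant multiple of) that inner expression's derivative, so u = 3*ζ**3 + 7 makes it elementary.
- u-substitution — a fit — the right tool for this form.
- a trigonometric identity — with no trigonometric functions present, identity rewriting has no target.
- partial fractions: there is no rational-function structure to decompose.


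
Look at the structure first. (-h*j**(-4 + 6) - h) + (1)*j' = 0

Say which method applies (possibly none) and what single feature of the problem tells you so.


Method: separation of variables — all dependence on the two variables factors apart, the defining separable shape.


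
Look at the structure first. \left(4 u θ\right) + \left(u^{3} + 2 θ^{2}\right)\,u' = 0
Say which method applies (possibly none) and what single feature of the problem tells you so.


Technique: the exact-equation method — the cross partial derivatives of 4 u θ and u^{3} + 2 θ^{2} agree, so the left side is the total differential of one potential in θ and u.


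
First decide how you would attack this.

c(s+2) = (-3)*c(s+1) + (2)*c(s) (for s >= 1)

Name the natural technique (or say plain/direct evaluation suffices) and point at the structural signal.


Technique: the characteristic-root method — linear, homogeneous, constant coefficients: solutions of the form r^s exist — find the roots of the characteristic polynomial.


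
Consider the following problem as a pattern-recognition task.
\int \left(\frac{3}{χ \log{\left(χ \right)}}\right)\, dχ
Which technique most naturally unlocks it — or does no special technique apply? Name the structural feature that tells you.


Technique: u-substitution — read it as f(\log{\left(χ \right)}) times a constant multiple of d(\log{\left(χ \right)}): one substitution, u = \log{\left(χ \right)}, finishes it.


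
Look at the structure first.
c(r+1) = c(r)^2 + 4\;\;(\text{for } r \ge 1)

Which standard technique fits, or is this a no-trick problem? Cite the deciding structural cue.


Diagnosis: no special technique — the new term depends nonlinearly on the old ones, which disqualifies every superposition-based technique.


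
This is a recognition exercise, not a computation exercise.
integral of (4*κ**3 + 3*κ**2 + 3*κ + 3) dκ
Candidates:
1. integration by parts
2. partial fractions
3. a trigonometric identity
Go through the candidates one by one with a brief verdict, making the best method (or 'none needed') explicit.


Verdict: no special technique — scan for structure and find none: constant multiples of powers of κ, integrate directly.
- integration by parts: parts would only shuffle a directly integrable integrand.
- partial fractions: there is no rational-function structure to decompose.
- a trigonometric identity: with no trigonometric functions present, identity rewriting has no target.


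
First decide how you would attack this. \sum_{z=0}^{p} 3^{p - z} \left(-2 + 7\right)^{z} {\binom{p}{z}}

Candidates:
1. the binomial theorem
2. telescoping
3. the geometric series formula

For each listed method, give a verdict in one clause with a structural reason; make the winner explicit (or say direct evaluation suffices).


Verdict: the binomial theorem — terms weighting {\binom{p}{z}} against matched powers of (-2 + 7) and 3 reassemble into ((-2 + 7) + 3)^p by the binomial theorem.
- the binomial theorem: a fit — the right tool for this form.
- telescoping: neither a shifted-difference shape nor integer-spaced poles are present.
- the geometric series formula: the term-to-term ratio drifts with the index — the one thing the geometric formula cannot absorb.


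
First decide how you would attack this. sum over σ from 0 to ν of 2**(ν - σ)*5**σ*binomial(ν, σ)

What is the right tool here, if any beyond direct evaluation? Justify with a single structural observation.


Technique: the binomial theorem — terms weighting binomial(ν, σ) against matched powers of 5 and 2 reassemble into (5 + 2)^ν by the binomial theorem.


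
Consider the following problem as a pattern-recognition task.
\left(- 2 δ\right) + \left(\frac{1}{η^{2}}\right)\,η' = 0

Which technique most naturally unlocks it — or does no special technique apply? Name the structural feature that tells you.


Best approach: separation of variables — solved for the derivative, the right side splits multiplicatively into a function of each variable alone — divide and integrate each side. An exactness check succeeds on this form as well — separation and the potential function arrive at the same answer, separation more directly.


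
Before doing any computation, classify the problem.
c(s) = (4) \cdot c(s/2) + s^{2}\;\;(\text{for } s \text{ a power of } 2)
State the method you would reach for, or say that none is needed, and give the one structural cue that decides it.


Diagnosis: the master substitution — the argument shrinks by the factor 2, so measure the index on a logarithmic scale and the recursion becomes a shift.


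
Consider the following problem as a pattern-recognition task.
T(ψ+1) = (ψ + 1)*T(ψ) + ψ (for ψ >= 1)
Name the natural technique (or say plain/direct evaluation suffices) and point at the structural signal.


Diagnosis: a summation factor — first-order linear but the coefficient ψ + 1 moves with the index — divide by the cumulative product and telescope.


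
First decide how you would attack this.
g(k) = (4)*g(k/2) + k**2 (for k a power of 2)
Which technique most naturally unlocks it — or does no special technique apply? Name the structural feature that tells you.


Method: the master substitution — treat m = log base 2 of k as the new clock: one recursion step advances m by one while k scales by 2.


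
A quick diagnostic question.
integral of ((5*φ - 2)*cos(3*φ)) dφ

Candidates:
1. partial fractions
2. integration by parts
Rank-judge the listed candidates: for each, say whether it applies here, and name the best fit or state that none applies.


Method: integration by parts — 5*φ - 2 dies after finitely many derivatives while cos(3*φ) cycles under integration — the tabular/parts setup.
- partial fractions — the expression is not a ratio of polynomials that decomposes further.
- integration by parts — yes, a natural case for it.


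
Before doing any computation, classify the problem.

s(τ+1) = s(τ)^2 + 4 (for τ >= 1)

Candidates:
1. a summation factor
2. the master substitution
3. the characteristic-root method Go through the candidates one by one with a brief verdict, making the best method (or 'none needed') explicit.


Verdict: no special technique — the sequence value feeds back through itself nonlinearly — linear superposition fails, and every superposition-based closed form fails with it.
- a summation factor — the recursion is nonlinear — outside the first-order linear family a summation factor addresses.
- the master substitution — no fixed divisor shrinks the index between calls.
- the characteristic-root method — the recursion is nonlinear in the sequence values, so no linear-modes ansatz applies.


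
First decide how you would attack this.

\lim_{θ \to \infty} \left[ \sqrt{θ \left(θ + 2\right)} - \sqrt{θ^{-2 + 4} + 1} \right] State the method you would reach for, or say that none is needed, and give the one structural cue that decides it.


Verdict: conjugate multiplication — the ∞ − ∞ radical form is the exact trigger for the conjugate maneuver.


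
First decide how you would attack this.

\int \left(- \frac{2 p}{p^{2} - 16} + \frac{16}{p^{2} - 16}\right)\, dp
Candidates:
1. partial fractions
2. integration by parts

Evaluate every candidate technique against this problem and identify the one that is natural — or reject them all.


Method: partial fractions — with p^{2} - 16 factorable and the degree on top strictly smaller, simple-fraction decomposition is immediate.
- partial fractions — applicable, and directly so.
- integration by parts: there is no nonconstant-polynomial-times-kernel split with an exp, sine, cosine (degree-1 argument), or logarithm partner.


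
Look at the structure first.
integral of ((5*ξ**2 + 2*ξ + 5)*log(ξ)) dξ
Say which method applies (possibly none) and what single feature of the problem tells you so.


Technique: integration by parts — logs resist antidifferentiation but differentiate beautifully; pair log(ξ) with the polynomial 5*ξ**2 + 2*ξ + 5 via parts.


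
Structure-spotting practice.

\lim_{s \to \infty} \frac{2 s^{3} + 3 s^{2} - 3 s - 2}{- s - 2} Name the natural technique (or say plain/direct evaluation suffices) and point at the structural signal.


Best approach: dominant-term comparison — at large s only the top-degree terms survive; compare the leading terms and the limit falls out. Differentiating the expression as a single quotient would eventually settle it as well; matching dominant growth settles it immediately.


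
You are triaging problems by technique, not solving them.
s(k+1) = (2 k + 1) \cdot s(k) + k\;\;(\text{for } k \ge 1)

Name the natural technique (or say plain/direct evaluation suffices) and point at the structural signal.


Best approach: a summation factor — one step of memory with a weight 2 k + 1 that changes as the index grows — the summation-factor construction is built for this.


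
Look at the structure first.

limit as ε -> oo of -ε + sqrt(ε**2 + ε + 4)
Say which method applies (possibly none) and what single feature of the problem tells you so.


Verdict: conjugate multiplication — sqrt(ε**2 + ε + 4) and ε both blow up, but their difference is tame once the conjugate rationalizes it.


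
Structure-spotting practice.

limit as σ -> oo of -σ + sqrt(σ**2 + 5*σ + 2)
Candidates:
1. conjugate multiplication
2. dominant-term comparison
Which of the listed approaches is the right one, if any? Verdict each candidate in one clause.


Verdict: conjugate multiplication — two divergent pieces with a minus sign between them and a radical in the mix: rationalize sqrt(σ**2 + 5*σ + 2) - σ before any limit law applies.
- conjugate multiplication — yes, a natural case for it.
- dominant-term comparison — this is not a rational comparison of growth rates at infinity.


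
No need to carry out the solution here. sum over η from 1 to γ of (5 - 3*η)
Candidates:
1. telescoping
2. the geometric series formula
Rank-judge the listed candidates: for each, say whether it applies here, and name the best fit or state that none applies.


Diagnosis: no special technique — recognize the absence of structure: constant-multiple powers of η summed plainly, no special method required.
- telescoping: the summand is not presented as a shifted difference — a telescoping rewrite may exist, but the displayed structure does not offer one.
- the geometric series formula: dividing successive terms gives an index-dependent quantity, not a constant.
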